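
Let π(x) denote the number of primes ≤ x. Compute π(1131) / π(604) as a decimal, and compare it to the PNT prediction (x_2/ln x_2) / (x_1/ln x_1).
π(1131)/π(604) = 189/110 ≈ 1.7182;  PNT prediction ≈ 1.7055.

π(604) = 110 and π(1131) = 189, so π(1131)/π(604) ≈ 1.7182. The PNT-predicted ratio is (1131/ln(1131)) / (604/ln(604)) ≈ 1.7055. The two agree to within a few percent, as expected.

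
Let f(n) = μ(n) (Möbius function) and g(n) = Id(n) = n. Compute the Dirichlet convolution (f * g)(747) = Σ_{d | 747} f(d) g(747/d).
(μ * Id)(747) = 492

Divisors of 747: [1, 3, 9, 83, 249, 747]. For each d | 747:
  d = 1: μ(1) · Id(747/1) = 1 · 747 = 747
  d = 3: μ(3) · Id(747/3) = -1 · 249 = -249
  d = 9: μ(9) · Id(747/9) = 0 · 83 = 0
  d = 83: μ(83) · Id(747/83) = -1 · 9 = -9
  d = 249: μ(249) · Id(747/249) = 1 · 3 = 3
  d = 747: μ(747) · Id(747/747) = 0 · 1 = 0
Summing: (μ * Id)(747) = 747 + -249 + 0 + -9 + 3 + 0 = 492.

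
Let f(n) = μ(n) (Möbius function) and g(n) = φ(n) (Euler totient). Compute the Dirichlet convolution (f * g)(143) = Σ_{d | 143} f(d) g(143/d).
(μ * φ)(143) = 99

Divisors of 143: [1, 11, 13, 143]. For each d | 143:
  d = 1: μ(1) · φ(143/1) = 1 · 120 = 120
  d = 11: μ(11) · φ(143/11) = -1 · 12 = -12
  d = 13: μ(13) · φ(143/13) = -1 · 10 = -10
  d = 143: μ(143) · φ(143/143) = 1 · 1 = 1
Summing: (μ * φ)(143) = 120 + -12 + -10 + 1 = 99.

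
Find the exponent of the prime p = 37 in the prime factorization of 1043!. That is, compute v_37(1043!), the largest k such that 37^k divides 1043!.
v_37(1043!) = 28

Legendre's formula: v_p(n!) = Σ_{k ≥ 1} ⌊n / p^k⌋. For p = 37, n = 1043, the terms are:
  ⌊1043/37^1⌋ = ⌊1043/37⌋ = 28
(the next term ⌊1043/37^2⌋ = 0, terminating the sum). Summing: v_37(1043!) = 28 = 28.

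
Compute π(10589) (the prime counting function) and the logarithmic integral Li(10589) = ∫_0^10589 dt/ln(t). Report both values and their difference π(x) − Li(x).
π(10589) = 1291;  Li(10589) ≈ 1309.89;  π(x) − Li(x) ≈ -18.89.

Direct count of primes ≤ 10589 gives π(10589) = 1291. Numerical evaluation of the logarithmic integral gives Li(10589) ≈ 1309.89. The difference π(x) − Li(x) ≈ -18.89 is typically negative for small/moderate x (Li(x) overestimates), though Littlewood's theorem shows this sign changes infinitely often.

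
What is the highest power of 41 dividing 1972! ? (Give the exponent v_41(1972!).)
v_41(1972!) = 49

Legendre's formula: v_p(n!) = Σ_{k ≥ 1} ⌊n / p^k⌋. For p = 41, n = 1972, the terms are:
  ⌊1972/41^1⌋ = ⌊1972/41⌋ = 48
  ⌊1972/41^2⌋ = ⌊1972/1681⌋ = 1
(the next term ⌊1972/41^3⌋ = 0, terminating the sum). Summing: v_41(1972!) = 48 + 1 = 49.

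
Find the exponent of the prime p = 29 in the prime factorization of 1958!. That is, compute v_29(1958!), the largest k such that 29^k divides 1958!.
v_29(1958!) = 69

Legendre's formula: v_p(n!) = Σ_{k ≥ 1} ⌊n / p^k⌋. For p = 29, n = 1958, the terms are:
  ⌊1958/29^1⌋ = ⌊1958/29⌋ = 67
  ⌊1958/29^2⌋ = ⌊1958/841⌋ = 2
(the next term ⌊1958/29^3⌋ = 0, terminating the sum). Summing: v_29(1958!) = 67 + 2 = 69.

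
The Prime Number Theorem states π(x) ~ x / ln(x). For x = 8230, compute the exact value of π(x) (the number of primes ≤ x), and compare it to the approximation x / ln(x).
π(8230) = 1031;  x/ln(x) ≈ 912.87;  relative error ≈ 11.46%.

Directly count primes up to 8230: π(8230) = 1031. The PNT approximation gives 8230/ln(8230) ≈ 8230/9.01554 ≈ 912.87. Relative error (π(x) − x/ln(x)) / π(x) ≈ 11.46%; the approximation is known to undercount slightly (Li(x) is a better estimate).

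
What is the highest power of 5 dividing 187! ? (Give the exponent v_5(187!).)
v_5(187!) = 45

Legendre's formula: v_p(n!) = Σ_{k ≥ 1} ⌊n / p^k⌋. For p = 5, n = 187, the terms are:
  ⌊187/5^1⌋ = ⌊187/5⌋ = 37
  ⌊187/5^2⌋ = ⌊187/25⌋ = 7
  ⌊187/5^3⌋ = ⌊187/125⌋ = 1
(the next term ⌊187/5^4⌋ = 0, terminating the sum). Summing: v_5(187!) = 37 + 7 + 1 = 45.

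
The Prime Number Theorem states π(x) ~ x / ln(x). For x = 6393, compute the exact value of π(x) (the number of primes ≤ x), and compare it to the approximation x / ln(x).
π(6393) = 833;  x/ln(x) ≈ 729.55;  relative error ≈ 12.42%.

Directly count primes up to 6393: π(6393) = 833. The PNT approximation gives 6393/ln(6393) ≈ 6393/8.76296 ≈ 729.55. Relative error (π(x) − x/ln(x)) / π(x) ≈ 12.42%; the approximation is known to undercount slightly (Li(x) is a better estimate).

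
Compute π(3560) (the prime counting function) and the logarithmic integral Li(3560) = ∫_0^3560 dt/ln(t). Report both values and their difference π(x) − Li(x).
π(3560) = 499;  Li(3560) ≈ 511.95;  π(x) − Li(x) ≈ -12.95.

Direct count of primes ≤ 3560 gives π(3560) = 499. Numerical evaluation of the logarithmic integral gives Li(3560) ≈ 511.95. The difference π(x) − Li(x) ≈ -12.95 is typically negative for small/moderate x (Li(x) overestimates), though Littlewood's theorem shows this sign changes infinitely often.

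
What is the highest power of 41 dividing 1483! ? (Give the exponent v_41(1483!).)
v_41(1483!) = 36

Legendre's formula: v_p(n!) = Σ_{k ≥ 1} ⌊n / p^k⌋. For p = 41, n = 1483, the terms are:
  ⌊1483/41^1⌋ = ⌊1483/41⌋ = 36
(the next term ⌊1483/41^2⌋ = 0, terminating the sum). Summing: v_41(1483!) = 36 = 36.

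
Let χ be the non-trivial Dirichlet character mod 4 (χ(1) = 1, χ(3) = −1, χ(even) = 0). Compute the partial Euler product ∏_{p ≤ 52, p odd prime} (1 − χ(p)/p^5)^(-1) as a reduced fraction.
∏ = 7508883803148623376075754946450365737429310788606076172798130278074505/7537845509642297199917174706861149114875564283464393121061743521431552

The odd primes p ≤ 52 are [3, 5, 7, 11, 13, 17, 19, 23, 29, 31, 37, 41, 43, 47]. For each, χ(p) = 1 if p ≡ 1 mod 4, χ(p) = −1 if p ≡ 3 mod 4. Taking (1 − χ(p)/p^5)^(-1) = p^5/(p^5 − χ(p)): (1 − (-1)/3^5)^(-1) · (1 − (1)/5^5)^(-1) · (1 − (-1)/7^5)^(-1) · (1 − (-1)/11^5)^(-1) · (1 − (1)/13^5)^(-1) · (1 − (1)/17^5)^(-1) · (1 − (-1)/19^5)^(-1) · (1 − (-1)/23^5)^(-1) · (1 − (1)/29^5)^(-1) · (1 − (-1)/31^5)^(-1) · (1 − (1)/37^5)^(-1) · (1 − (1)/41^5)^(-1) · (1 − (-1)/43^5)^(-1) · (1 − (-1)/47^5)^(-1) = 7508883803148623376075754946450365737429310788606076172798130278074505/7537845509642297199917174706861149114875564283464393121061743521431552.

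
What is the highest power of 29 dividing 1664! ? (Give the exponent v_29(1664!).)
v_29(1664!) = 58

Legendre's formula: v_p(n!) = Σ_{k ≥ 1} ⌊n / p^k⌋. For p = 29, n = 1664, the terms are:
  ⌊1664/29^1⌋ = ⌊1664/29⌋ = 57
  ⌊1664/29^2⌋ = ⌊1664/841⌋ = 1
(the next term ⌊1664/29^3⌋ = 0, terminating the sum). Summing: v_29(1664!) = 57 + 1 = 58.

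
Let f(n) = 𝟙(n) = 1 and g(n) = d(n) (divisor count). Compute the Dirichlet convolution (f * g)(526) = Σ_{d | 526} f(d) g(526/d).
(𝟙 * d)(526) = 9

Divisors of 526: [1, 2, 263, 526]. For each d | 526:
  d = 1: 𝟙(1) · d(526/1) = 1 · 4 = 4
  d = 2: 𝟙(2) · d(526/2) = 1 · 2 = 2
  d = 263: 𝟙(263) · d(526/263) = 1 · 2 = 2
  d = 526: 𝟙(526) · d(526/526) = 1 · 1 = 1
Summing: (𝟙 * d)(526) = 4 + 2 + 2 + 1 = 9.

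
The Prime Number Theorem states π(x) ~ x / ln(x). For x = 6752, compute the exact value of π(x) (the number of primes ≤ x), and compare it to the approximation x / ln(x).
π(6752) = 869;  x/ln(x) ≈ 765.74;  relative error ≈ 11.88%.

Directly count primes up to 6752: π(6752) = 869. The PNT approximation gives 6752/ln(6752) ≈ 6752/8.81759 ≈ 765.74. Relative error (π(x) − x/ln(x)) / π(x) ≈ 11.88%; the approximation is known to undercount slightly (Li(x) is a better estimate).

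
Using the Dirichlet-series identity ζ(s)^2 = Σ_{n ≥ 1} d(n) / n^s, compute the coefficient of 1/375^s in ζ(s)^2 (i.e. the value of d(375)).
d(375) = 8

ζ(s)^2 = (Σ 1/m^s)(Σ 1/k^s). The coefficient of 1/n^s in the product is the number of ordered pairs (m, k) with mk = n, which equals d(n). For n = 375, divisors are [1, 3, 5, 15, 25, 75, 125, 375], so d(375) = 8.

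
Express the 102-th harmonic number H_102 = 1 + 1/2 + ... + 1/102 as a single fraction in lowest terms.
H_102 = 1466680552926312970266451896162877432149019/281670315928038407744716588098661706369472

Direct summation: H_102 = 1 + 1/2 + ... + 1/102. The least common denominator is lcm(1, ..., 102) = 7041757898200960193617914702466542659236800; over this denominator the numerator is 7041757898200960193617914702466542659236800 + 3520878949100480096808957351233271329618400 + 2347252632733653397872638234155514219745600 + 1760439474550240048404478675616635664809200 + 1408351579640192038723582940493308531847360 + 1173626316366826698936319117077757109872800 + 1005965414028708599088273528923791808462400 + 880219737275120024202239337808317832404600 + 782417544244551132624212744718504739915200 + 704175789820096019361791470246654265923680 + 640159808927360017601628609315140241748800 + 586813158183413349468159558538878554936400 + 541673684476996937970608823266657127633600 + 502982707014354299544136764461895904231200 + 469450526546730679574527646831102843949120 + 440109868637560012101119668904158916202300 + 414221052835350599624583217792149568190400 + 391208772122275566312106372359252369957600 + 370618836747418957558837615919291718907200 + 352087894910048009680895735123327132961840 + 335321804676236199696091176307930602820800 + 320079904463680008800814304657570120874400 + 306163386878302617113822378368110550401600 + 293406579091706674734079779269439277468200 + 281670315928038407744716588098661706369472 + 270836842238498468985304411633328563816800 + 260805848081517044208070914906168246638400 + 251491353507177149772068382230947952115600 + 242819237868998627366134989740225608939200 + 234725263273365339787263823415551421974560 + 227153480587127748181223054918275569652800 + 220054934318780006050559834452079458101150 + 213386602975786672533876203105046747249600 + 207110526417675299812291608896074784095200 + 201193082805741719817654705784758361692480 + 195604386061137783156053186179626184978800 + 190317781032458383611294991958555207006400 + 185309418373709478779418807959645859453600 + 180557894825665645990202941088885709211200 + 176043947455024004840447867561663566480920 + 171750192639047809600436943962598601444800 + 167660902338118099848045588153965301410400 + 163761811586068841712044527964338201377600 + 160039952231840004400407152328785060437200 + 156483508848910226524842548943700947983040 + 153081693439151308556911189184055275200800 + 149824636131935323268466270265245588494400 + 146703289545853337367039889634719638734100 + 143709344861244085584039075560541686923200 + 140835157964019203872358294049330853184736 + 138073684278450199874861072597383189396800 + 135418421119249234492652205816664281908400 + 132863356569829437615432352876727219985600 + 130402924040758522104035457453084123319200 + 128031961785472003520325721863028048349760 + 125745676753588574886034191115473976057800 + 123539612249139652519612538639763906302400 + 121409618934499313683067494870112804469600 + 119351828783067121925727367838415977275200 + 117362631636682669893631911707775710987280 + 115438654068868199895375650860107256708800 + 113576740293563874090611527459137784826400 + 111773934892078733232030392102643534273600 + 110027467159390003025279917226039729050575 + 108334736895399387594121764653331425526720 + 106693301487893336266938101552523373624800 + 105100864152253137218177831380097651630400 + 103555263208837649906145804448037392047600 + 102054462292767539037940792789370183467200 + 100596541402870859908827352892379180846240 + 99179688707055777374900207076993558580800 + 97802193030568891578026593089813092489400 + 96462436961656988953670064417349899441600 + 95158890516229191805647495979277603503200 + 93890105309346135914905529366220568789824 + 92654709186854739389709403979822929726800 + 91451401275337145371661229902162891678400 + 90278947412832822995101470544442854605600 + 89136175926594432830606515221095476699200 + 88021973727512002420223933780831783240460 + 86935282693839014736023638302056082212800 + 85875096319523904800218471981299300722400 + 84840456604830845706239936174295694689600 + 83830451169059049924022794076982650705200 + 82844210567070119924916643558429913638080 + 81880905793034420856022263982169100688800 + 80939745956332875788711663246741869646400 + 80019976115920002200203576164392530218600 + 79120875260684945995706906769286996171200 + 78241754424455113262421274471850473991520 + 77381954925285276852944117609522446804800 + 76540846719575654278455594592027637600400 + 75717826862375916060407684972758523217600 + 74912318065967661634233135132622794247200 + 74123767349483791511767523183858343781440 + 73351644772926668683519944817359819367050 + 72595442249494434985751697963572604734400 + 71854672430622042792019537780270843461600 + 71128867658595557511292067701682249083200 + 70417578982009601936179147024665426592368 + 69720375229712477164533808935312303556800 + 69036842139225099937430536298691594698400 = 36667013823157824256661297404071935803725475, so H_102 = 36667013823157824256661297404071935803725475/7041757898200960193617914702466542659236800; reducing by gcd(36667013823157824256661297404071935803725475, 7041757898200960193617914702466542659236800) = 25 gives 1466680552926312970266451896162877432149019/281670315928038407744716588098661706369472 ≈ 5.20708. (The PNT-adjacent estimate ln(102) + γ ≈ 5.20219 matches within O(1/n).)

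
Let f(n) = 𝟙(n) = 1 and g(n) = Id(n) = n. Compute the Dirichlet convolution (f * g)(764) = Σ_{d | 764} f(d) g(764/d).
(𝟙 * Id)(764) = 1344

Divisors of 764: [1, 2, 4, 191, 382, 764]. For each d | 764:
  d = 1: 𝟙(1) · Id(764/1) = 1 · 764 = 764
  d = 2: 𝟙(2) · Id(764/2) = 1 · 382 = 382
  d = 4: 𝟙(4) · Id(764/4) = 1 · 191 = 191
  d = 191: 𝟙(191) · Id(764/191) = 1 · 4 = 4
  d = 382: 𝟙(382) · Id(764/382) = 1 · 2 = 2
  d = 764: 𝟙(764) · Id(764/764) = 1 · 1 = 1
Summing: (𝟙 * Id)(764) = 764 + 382 + 191 + 4 + 2 + 1 = 1344.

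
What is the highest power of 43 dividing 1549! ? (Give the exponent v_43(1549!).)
v_43(1549!) = 36

Legendre's formula: v_p(n!) = Σ_{k ≥ 1} ⌊n / p^k⌋. For p = 43, n = 1549, the terms are:
  ⌊1549/43^1⌋ = ⌊1549/43⌋ = 36
(the next term ⌊1549/43^2⌋ = 0, terminating the sum). Summing: v_43(1549!) = 36 = 36.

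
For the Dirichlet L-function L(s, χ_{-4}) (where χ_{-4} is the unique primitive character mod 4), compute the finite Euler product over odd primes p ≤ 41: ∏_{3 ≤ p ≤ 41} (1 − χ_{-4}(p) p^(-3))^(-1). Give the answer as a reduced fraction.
∏ = 317583502136600214370347226405/327754858760764671044087709696

The odd primes p ≤ 41 are [3, 5, 7, 11, 13, 17, 19, 23, 29, 31, 37, 41]. For each, χ(p) = 1 if p ≡ 1 mod 4, χ(p) = −1 if p ≡ 3 mod 4. Taking (1 − χ(p)/p^3)^(-1) = p^3/(p^3 − χ(p)): (1 − (-1)/3^3)^(-1) · (1 − (1)/5^3)^(-1) · (1 − (-1)/7^3)^(-1) · (1 − (-1)/11^3)^(-1) · (1 − (1)/13^3)^(-1) · (1 − (1)/17^3)^(-1) · (1 − (-1)/19^3)^(-1) · (1 − (-1)/23^3)^(-1) · (1 − (1)/29^3)^(-1) · (1 − (-1)/31^3)^(-1) · (1 − (1)/37^3)^(-1) · (1 − (1)/41^3)^(-1) = 317583502136600214370347226405/327754858760764671044087709696.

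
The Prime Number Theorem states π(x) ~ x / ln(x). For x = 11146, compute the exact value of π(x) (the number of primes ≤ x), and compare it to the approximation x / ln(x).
π(11146) = 1349;  x/ln(x) ≈ 1196.07;  relative error ≈ 11.34%.

Directly count primes up to 11146: π(11146) = 1349. The PNT approximation gives 11146/ln(11146) ≈ 11146/9.31884 ≈ 1196.07. Relative error (π(x) − x/ln(x)) / π(x) ≈ 11.34%; the approximation is known to undercount slightly (Li(x) is a better estimate).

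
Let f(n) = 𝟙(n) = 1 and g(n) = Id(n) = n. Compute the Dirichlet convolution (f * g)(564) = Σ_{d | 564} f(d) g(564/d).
(𝟙 * Id)(564) = 1344

Divisors of 564: [1, 2, 3, 4, 6, 12, 47, 94, 141, 188, 282, 564]. For each d | 564:
  d = 1: 𝟙(1) · Id(564/1) = 1 · 564 = 564
  d = 2: 𝟙(2) · Id(564/2) = 1 · 282 = 282
  d = 3: 𝟙(3) · Id(564/3) = 1 · 188 = 188
  d = 4: 𝟙(4) · Id(564/4) = 1 · 141 = 141
  d = 6: 𝟙(6) · Id(564/6) = 1 · 94 = 94
  d = 12: 𝟙(12) · Id(564/12) = 1 · 47 = 47
  d = 47: 𝟙(47) · Id(564/47) = 1 · 12 = 12
  d = 94: 𝟙(94) · Id(564/94) = 1 · 6 = 6
  d = 141: 𝟙(141) · Id(564/141) = 1 · 4 = 4
  d = 188: 𝟙(188) · Id(564/188) = 1 · 3 = 3
  d = 282: 𝟙(282) · Id(564/282) = 1 · 2 = 2
  d = 564: 𝟙(564) · Id(564/564) = 1 · 1 = 1
Summing: (𝟙 * Id)(564) = 564 + 282 + 188 + 141 + 94 + 47 + 12 + 6 + 4 + 3 + 2 + 1 = 1344.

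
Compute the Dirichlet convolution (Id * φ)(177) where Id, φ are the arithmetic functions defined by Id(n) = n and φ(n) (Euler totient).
(Id * φ)(177) = 585

Divisors of 177: [1, 3, 59, 177]. For each d | 177:
  d = 1: Id(1) · φ(177/1) = 1 · 116 = 116
  d = 3: Id(3) · φ(177/3) = 3 · 58 = 174
  d = 59: Id(59) · φ(177/59) = 59 · 2 = 118
  d = 177: Id(177) · φ(177/177) = 177 · 1 = 177
Summing: (Id * φ)(177) = 116 + 174 + 118 + 177 = 585.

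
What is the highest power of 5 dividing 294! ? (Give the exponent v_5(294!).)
v_5(294!) = 71

Legendre's formula: v_p(n!) = Σ_{k ≥ 1} ⌊n / p^k⌋. For p = 5, n = 294, the terms are:
  ⌊294/5^1⌋ = ⌊294/5⌋ = 58
  ⌊294/5^2⌋ = ⌊294/25⌋ = 11
  ⌊294/5^3⌋ = ⌊294/125⌋ = 2
(the next term ⌊294/5^4⌋ = 0, terminating the sum). Summing: v_5(294!) = 58 + 11 + 2 = 71.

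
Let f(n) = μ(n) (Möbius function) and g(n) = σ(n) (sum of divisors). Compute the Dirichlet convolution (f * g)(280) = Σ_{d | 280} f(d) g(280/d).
(μ * σ)(280) = 280

Divisors of 280: [1, 2, 4, 5, 7, 8, 10, 14, 20, 28, 35, 40, 56, 70, 140, 280]. For each d | 280:
  d = 1: μ(1) · σ(280/1) = 1 · 720 = 720
  d = 2: μ(2) · σ(280/2) = -1 · 336 = -336
  d = 4: μ(4) · σ(280/4) = 0 · 144 = 0
  d = 5: μ(5) · σ(280/5) = -1 · 120 = -120
  d = 7: μ(7) · σ(280/7) = -1 · 90 = -90
  d = 8: μ(8) · σ(280/8) = 0 · 48 = 0
  d = 10: μ(10) · σ(280/10) = 1 · 56 = 56
  d = 14: μ(14) · σ(280/14) = 1 · 42 = 42
  d = 20: μ(20) · σ(280/20) = 0 · 24 = 0
  d = 28: μ(28) · σ(280/28) = 0 · 18 = 0
  d = 35: μ(35) · σ(280/35) = 1 · 15 = 15
  d = 40: μ(40) · σ(280/40) = 0 · 8 = 0
  d = 56: μ(56) · σ(280/56) = 0 · 6 = 0
  d = 70: μ(70) · σ(280/70) = -1 · 7 = -7
  d = 140: μ(140) · σ(280/140) = 0 · 3 = 0
  d = 280: μ(280) · σ(280/280) = 0 · 1 = 0
Summing: (μ * σ)(280) = 720 + -336 + 0 + -120 + -90 + 0 + 56 + 42 + 0 + 0 + 15 + 0 + 0 + -7 + 0 + 0 = 280.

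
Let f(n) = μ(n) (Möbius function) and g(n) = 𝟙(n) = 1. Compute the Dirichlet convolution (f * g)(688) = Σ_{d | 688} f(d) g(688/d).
(μ * 𝟙)(688) = 0

Divisors of 688: [1, 2, 4, 8, 16, 43, 86, 172, 344, 688]. For each d | 688:
  d = 1: μ(1) · 𝟙(688/1) = 1 · 1 = 1
  d = 2: μ(2) · 𝟙(688/2) = -1 · 1 = -1
  d = 4: μ(4) · 𝟙(688/4) = 0 · 1 = 0
  d = 8: μ(8) · 𝟙(688/8) = 0 · 1 = 0
  d = 16: μ(16) · 𝟙(688/16) = 0 · 1 = 0
  d = 43: μ(43) · 𝟙(688/43) = -1 · 1 = -1
  d = 86: μ(86) · 𝟙(688/86) = 1 · 1 = 1
  d = 172: μ(172) · 𝟙(688/172) = 0 · 1 = 0
  d = 344: μ(344) · 𝟙(688/344) = 0 · 1 = 0
  d = 688: μ(688) · 𝟙(688/688) = 0 · 1 = 0
Summing: (μ * 𝟙)(688) = 1 + -1 + 0 + 0 + 0 + -1 + 1 + 0 + 0 + 0 = 0.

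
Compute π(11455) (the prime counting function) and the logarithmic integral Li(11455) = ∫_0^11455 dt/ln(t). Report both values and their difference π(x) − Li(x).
π(11455) = 1381;  Li(11455) ≈ 1402.93;  π(x) − Li(x) ≈ -21.93.

Direct count of primes ≤ 11455 gives π(11455) = 1381. Numerical evaluation of the logarithmic integral gives Li(11455) ≈ 1402.93. The difference π(x) − Li(x) ≈ -21.93 is typically negative for small/moderate x (Li(x) overestimates), though Littlewood's theorem shows this sign changes infinitely often.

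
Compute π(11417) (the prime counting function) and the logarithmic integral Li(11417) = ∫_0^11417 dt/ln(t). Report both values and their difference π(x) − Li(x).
π(11417) = 1377;  Li(11417) ≈ 1398.87;  π(x) − Li(x) ≈ -21.87.

Direct count of primes ≤ 11417 gives π(11417) = 1377. Numerical evaluation of the logarithmic integral gives Li(11417) ≈ 1398.87. The difference π(x) − Li(x) ≈ -21.87 is typically negative for small/moderate x (Li(x) overestimates), though Littlewood's theorem shows this sign changes infinitely often.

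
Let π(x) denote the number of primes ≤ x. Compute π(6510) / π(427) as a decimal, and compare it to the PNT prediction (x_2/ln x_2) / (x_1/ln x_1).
π(6510)/π(427) = 842/82 ≈ 10.2683;  PNT prediction ≈ 10.5159.

π(427) = 82 and π(6510) = 842, so π(6510)/π(427) ≈ 10.2683. The PNT-predicted ratio is (6510/ln(6510)) / (427/ln(427)) ≈ 10.5159. The two agree to within a few percent, as expected.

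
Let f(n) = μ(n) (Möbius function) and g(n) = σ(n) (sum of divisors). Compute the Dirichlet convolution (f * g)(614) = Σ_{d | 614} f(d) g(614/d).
(μ * σ)(614) = 614

Divisors of 614: [1, 2, 307, 614]. For each d | 614:
  d = 1: μ(1) · σ(614/1) = 1 · 924 = 924
  d = 2: μ(2) · σ(614/2) = -1 · 308 = -308
  d = 307: μ(307) · σ(614/307) = -1 · 3 = -3
  d = 614: μ(614) · σ(614/614) = 1 · 1 = 1
Summing: (μ * σ)(614) = 924 + -308 + -3 + 1 = 614.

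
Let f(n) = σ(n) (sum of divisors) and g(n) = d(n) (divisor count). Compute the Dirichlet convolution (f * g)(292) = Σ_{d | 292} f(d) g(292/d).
(σ * d)(292) = 1216

Divisors of 292: [1, 2, 4, 73, 146, 292]. For each d | 292:
  d = 1: σ(1) · d(292/1) = 1 · 6 = 6
  d = 2: σ(2) · d(292/2) = 3 · 4 = 12
  d = 4: σ(4) · d(292/4) = 7 · 2 = 14
  d = 73: σ(73) · d(292/73) = 74 · 3 = 222
  d = 146: σ(146) · d(292/146) = 222 · 2 = 444
  d = 292: σ(292) · d(292/292) = 518 · 1 = 518
Summing: (σ * d)(292) = 6 + 12 + 14 + 222 + 444 + 518 = 1216.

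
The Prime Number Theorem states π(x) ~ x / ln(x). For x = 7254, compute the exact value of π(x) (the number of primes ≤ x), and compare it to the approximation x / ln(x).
π(7254) = 928;  x/ln(x) ≈ 816.04;  relative error ≈ 12.07%.

Directly count primes up to 7254: π(7254) = 928. The PNT approximation gives 7254/ln(7254) ≈ 7254/8.88931 ≈ 816.04. Relative error (π(x) − x/ln(x)) / π(x) ≈ 12.07%; the approximation is known to undercount slightly (Li(x) is a better estimate).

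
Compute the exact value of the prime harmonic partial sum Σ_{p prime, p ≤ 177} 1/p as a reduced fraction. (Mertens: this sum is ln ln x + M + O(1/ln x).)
Σ 1/p = 319420215161551700804173656907103406301944826032199624513259054823197/166589903787325219380851695350896256250980509594874862046961683989710

π(177) = 40, so the primes ≤ 177 are [2, 3, 5, 7, 11, 13, 17, 19, 23, 29, 31, 37, 41, 43, 47, 53, 59, 61, 67, 71, 73, 79, 83, 89, 97, 101, 103, 107, 109, 113, 127, 131, 137, 139, 149, 151, 157, 163, 167, 173]. Summing 1/p over these primes: 319420215161551700804173656907103406301944826032199624513259054823197/166589903787325219380851695350896256250980509594874862046961683989710 ≈ 1.9174. Mertens estimate ln ln(177) + 0.2615 ≈ 1.9056.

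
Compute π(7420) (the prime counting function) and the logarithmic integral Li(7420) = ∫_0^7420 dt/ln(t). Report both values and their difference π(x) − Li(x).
π(7420) = 941;  Li(7420) ≈ 961.61;  π(x) − Li(x) ≈ -20.61.

Direct count of primes ≤ 7420 gives π(7420) = 941. Numerical evaluation of the logarithmic integral gives Li(7420) ≈ 961.61. The difference π(x) − Li(x) ≈ -20.61 is typically negative for small/moderate x (Li(x) overestimates), though Littlewood's theorem shows this sign changes infinitely often.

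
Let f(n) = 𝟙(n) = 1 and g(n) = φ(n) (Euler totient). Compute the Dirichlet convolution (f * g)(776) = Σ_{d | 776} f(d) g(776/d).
(𝟙 * φ)(776) = 776

Divisors of 776: [1, 2, 4, 8, 97, 194, 388, 776]. For each d | 776:
  d = 1: 𝟙(1) · φ(776/1) = 1 · 384 = 384
  d = 2: 𝟙(2) · φ(776/2) = 1 · 192 = 192
  d = 4: 𝟙(4) · φ(776/4) = 1 · 96 = 96
  d = 8: 𝟙(8) · φ(776/8) = 1 · 96 = 96
  d = 97: 𝟙(97) · φ(776/97) = 1 · 4 = 4
  d = 194: 𝟙(194) · φ(776/194) = 1 · 2 = 2
  d = 388: 𝟙(388) · φ(776/388) = 1 · 1 = 1
  d = 776: 𝟙(776) · φ(776/776) = 1 · 1 = 1
Summing: (𝟙 * φ)(776) = 384 + 192 + 96 + 96 + 4 + 2 + 1 + 1 = 776.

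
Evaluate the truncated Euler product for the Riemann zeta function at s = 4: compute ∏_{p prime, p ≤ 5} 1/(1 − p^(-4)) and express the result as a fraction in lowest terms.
∏ = 225/208

The primes p ≤ 5 are [2, 3, 5]. For each prime, (1 − 1/p^4)^(-1) = p^4 / (p^4 − 1). The product is (1 − 1/2^4)^(-1), (1 − 1/3^4)^(-1), (1 − 1/5^4)^(-1) = ∏ p^4 / (p^4 − 1) = 225/208.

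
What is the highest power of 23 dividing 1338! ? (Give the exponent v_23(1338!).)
v_23(1338!) = 60

Legendre's formula: v_p(n!) = Σ_{k ≥ 1} ⌊n / p^k⌋. For p = 23, n = 1338, the terms are:
  ⌊1338/23^1⌋ = ⌊1338/23⌋ = 58
  ⌊1338/23^2⌋ = ⌊1338/529⌋ = 2
(the next term ⌊1338/23^3⌋ = 0, terminating the sum). Summing: v_23(1338!) = 58 + 2 = 60.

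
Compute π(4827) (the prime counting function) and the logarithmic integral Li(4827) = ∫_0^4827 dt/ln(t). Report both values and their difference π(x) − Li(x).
π(4827) = 649;  Li(4827) ≈ 663.93;  π(x) − Li(x) ≈ -14.93.

Direct count of primes ≤ 4827 gives π(4827) = 649. Numerical evaluation of the logarithmic integral gives Li(4827) ≈ 663.93. The difference π(x) − Li(x) ≈ -14.93 is typically negative for small/moderate x (Li(x) overestimates), though Littlewood's theorem shows this sign changes infinitely often.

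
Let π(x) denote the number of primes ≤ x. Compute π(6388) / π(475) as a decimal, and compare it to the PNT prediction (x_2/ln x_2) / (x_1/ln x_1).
π(6388)/π(475) = 832/91 ≈ 9.1429;  PNT prediction ≈ 9.4596.

π(475) = 91 and π(6388) = 832, so π(6388)/π(475) ≈ 9.1429. The PNT-predicted ratio is (6388/ln(6388)) / (475/ln(475)) ≈ 9.4596. The two agree to within a few percent, as expected.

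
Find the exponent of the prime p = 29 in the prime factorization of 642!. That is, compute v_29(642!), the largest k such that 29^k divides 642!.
v_29(642!) = 22

Legendre's formula: v_p(n!) = Σ_{k ≥ 1} ⌊n / p^k⌋. For p = 29, n = 642, the terms are:
  ⌊642/29^1⌋ = ⌊642/29⌋ = 22
(the next term ⌊642/29^2⌋ = 0, terminating the sum). Summing: v_29(642!) = 22 = 22.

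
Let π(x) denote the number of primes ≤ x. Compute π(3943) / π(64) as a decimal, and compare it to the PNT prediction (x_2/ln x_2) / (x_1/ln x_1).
π(3943)/π(64) = 547/18 ≈ 30.3889;  PNT prediction ≈ 30.9463.

π(64) = 18 and π(3943) = 547, so π(3943)/π(64) ≈ 30.3889. The PNT-predicted ratio is (3943/ln(3943)) / (64/ln(64)) ≈ 30.9463. The two agree to within a few percent, as expected.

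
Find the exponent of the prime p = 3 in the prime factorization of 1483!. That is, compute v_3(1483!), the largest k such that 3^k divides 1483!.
v_3(1483!) = 738

Legendre's formula: v_p(n!) = Σ_{k ≥ 1} ⌊n / p^k⌋. For p = 3, n = 1483, the terms are:
  ⌊1483/3^1⌋ = ⌊1483/3⌋ = 494
  ⌊1483/3^2⌋ = ⌊1483/9⌋ = 164
  ⌊1483/3^3⌋ = ⌊1483/27⌋ = 54
  ⌊1483/3^4⌋ = ⌊1483/81⌋ = 18
  ⌊1483/3^5⌋ = ⌊1483/243⌋ = 6
  ⌊1483/3^6⌋ = ⌊1483/729⌋ = 2
(the next term ⌊1483/3^7⌋ = 0, terminating the sum). Summing: v_3(1483!) = 494 + 164 + 54 + 18 + 6 + 2 = 738.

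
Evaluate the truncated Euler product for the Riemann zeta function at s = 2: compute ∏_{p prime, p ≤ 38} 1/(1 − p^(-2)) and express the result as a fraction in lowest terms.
∏ = 5974606913975783369/3652034743605657600

The primes p ≤ 38 are [2, 3, 5, 7, 11, 13, 17, 19, 23, 29, 31, 37]. For each prime, (1 − 1/p^2)^(-1) = p^2 / (p^2 − 1). The product is (1 − 1/2^2)^(-1), (1 − 1/3^2)^(-1), (1 − 1/5^2)^(-1), (1 − 1/7^2)^(-1), (1 − 1/11^2)^(-1), (1 − 1/13^2)^(-1), (1 − 1/17^2)^(-1), (1 − 1/19^2)^(-1), (1 − 1/23^2)^(-1), (1 − 1/29^2)^(-1), (1 − 1/31^2)^(-1), (1 − 1/37^2)^(-1) = ∏ p^2 / (p^2 − 1) = 5974606913975783369/3652034743605657600.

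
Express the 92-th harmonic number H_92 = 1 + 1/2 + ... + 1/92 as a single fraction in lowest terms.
H_92 = 3668893996878372053122809260004199377461/718766754945489455304472257065075294400

Direct summation: H_92 = 1 + 1/2 + ... + 1/92. The least common denominator is lcm(1, ..., 92) = 718766754945489455304472257065075294400; over this denominator the numerator is 718766754945489455304472257065075294400 + 359383377472744727652236128532537647200 + 239588918315163151768157419021691764800 + 179691688736372363826118064266268823600 + 143753350989097891060894451413015058880 + 119794459157581575884078709510845882400 + 102680964992212779329210322437867899200 + 89845844368186181913059032133134411800 + 79862972771721050589385806340563921600 + 71876675494548945530447225706507529440 + 65342432267771768664042932460461390400 + 59897229578790787942039354755422941200 + 55289750380422265792651712081928868800 + 51340482496106389664605161218933949600 + 47917783663032630353631483804338352960 + 44922922184093090956529516066567205900 + 42280397349734673841439544533239723200 + 39931486385860525294692903170281960800 + 37829829207657339752866960898161857600 + 35938337747274472765223612853253764720 + 34226988330737593109736774145955966400 + 32671216133885884332021466230230695200 + 31250728475890845882803141611525012800 + 29948614789395393971019677377711470600 + 28750670197819578212178890282603011776 + 27644875190211132896325856040964434400 + 26620990923907016863128602113521307200 + 25670241248053194832302580609466974800 + 24785060515361705355326629553968113600 + 23958891831516315176815741902169176480 + 23186024353080305009821685711776622400 + 22461461092046545478264758033283602950 + 21780810755923922888014310820153796800 + 21140198674867336920719772266619861600 + 20536192998442555865842064487573579840 + 19965743192930262647346451585140980400 + 19426128512040255548769520461218251200 + 18914914603828669876433480449080928800 + 18429916793474088597550570693976289600 + 17969168873637236382611806426626882360 + 17530896462085108665962737977196958400 + 17113494165368796554868387072977983200 + 16715505928964871053592378071280820800 + 16335608066942942166010733115115347600 + 15972594554344210117877161268112784320 + 15625364237945422941401570805762506400 + 15292909679691265006478133129044155200 + 14974307394697696985509838688855735300 + 14668709284601825618458617491123985600 + 14375335098909789106089445141301505888 + 14093465783244891280479848177746574400 + 13822437595105566448162928020482217200 + 13561636885763951986876835038963684800 + 13310495461953508431564301056760653600 + 13068486453554353732808586492092278080 + 12835120624026597416151290304733487400 + 12609943069219113250955653632720619200 + 12392530257680852677663314776984056800 + 12182487371957448394991055204492801600 + 11979445915758157588407870951084588240 + 11783061556483433693515938640411070400 + 11593012176540152504910842855888311200 + 11408996110245864369912258048651988800 + 11230730546023272739132379016641801475 + 11057950076084453158530342416385773760 + 10890405377961961444007155410076898400 + 10727862014111782914992123239777243200 + 10570099337433668460359886133309930800 + 10416909491963615294267713870508337600 + 10268096499221277932921032243786789920 + 10123475421767457116964397986832046400 + 9982871596465131323673225792570490200 + 9846119930760129524718798041987332800 + 9713064256020127774384760230609125600 + 9583556732606526070726296760867670592 + 9457457301914334938216740224540464400 + 9334633181110252666291847494351627200 + 9214958396737044298775285346988144800 + 9098313353740372851955345026140193600 + 8984584436818618191305903213313441180 + 8873663641302338954376200704507102400 + 8765448231042554332981368988598479200 + 8659840421029993437403280205603316800 + 8556747082684398277434193536488991600 + 8456079469946934768287908906647944640 + 8357752964482435526796189035640410400 + 8261686838453901785108876517989371200 + 8167804033471471083005366557557673800 + 8076030954443701744994070304101969600 + 7986297277172105058938580634056392160 + 7898535768631752256093101725989838400 + 7812682118972711470700785402881253200 = 3668893996878372053122809260004199377461, so H_92 = 3668893996878372053122809260004199377461/718766754945489455304472257065075294400 (already in lowest terms) ≈ 5.10443. (The PNT-adjacent estimate ln(92) + γ ≈ 5.09900 matches within O(1/n).)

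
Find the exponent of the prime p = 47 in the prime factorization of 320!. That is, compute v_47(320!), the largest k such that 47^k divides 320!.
v_47(320!) = 6

Legendre's formula: v_p(n!) = Σ_{k ≥ 1} ⌊n / p^k⌋. For p = 47, n = 320, the terms are:
  ⌊320/47^1⌋ = ⌊320/47⌋ = 6
(the next term ⌊320/47^2⌋ = 0, terminating the sum). Summing: v_47(320!) = 6 = 6.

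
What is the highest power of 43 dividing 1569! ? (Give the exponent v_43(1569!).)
v_43(1569!) = 36

Legendre's formula: v_p(n!) = Σ_{k ≥ 1} ⌊n / p^k⌋. For p = 43, n = 1569, the terms are:
  ⌊1569/43^1⌋ = ⌊1569/43⌋ = 36
(the next term ⌊1569/43^2⌋ = 0, terminating the sum). Summing: v_43(1569!) = 36 = 36.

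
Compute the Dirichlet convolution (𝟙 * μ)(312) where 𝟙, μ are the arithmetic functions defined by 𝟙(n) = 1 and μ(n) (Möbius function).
(𝟙 * μ)(312) = 0

Divisors of 312: [1, 2, 3, 4, 6, 8, 12, 13, 24, 26, 39, 52, 78, 104, 156, 312]. For each d | 312:
  d = 1: 𝟙(1) · μ(312/1) = 1 · 0 = 0
  d = 2: 𝟙(2) · μ(312/2) = 1 · 0 = 0
  d = 3: 𝟙(3) · μ(312/3) = 1 · 0 = 0
  d = 4: 𝟙(4) · μ(312/4) = 1 · -1 = -1
  d = 6: 𝟙(6) · μ(312/6) = 1 · 0 = 0
  d = 8: 𝟙(8) · μ(312/8) = 1 · 1 = 1
  d = 12: 𝟙(12) · μ(312/12) = 1 · 1 = 1
  d = 13: 𝟙(13) · μ(312/13) = 1 · 0 = 0
  d = 24: 𝟙(24) · μ(312/24) = 1 · -1 = -1
  d = 26: 𝟙(26) · μ(312/26) = 1 · 0 = 0
  d = 39: 𝟙(39) · μ(312/39) = 1 · 0 = 0
  d = 52: 𝟙(52) · μ(312/52) = 1 · 1 = 1
  d = 78: 𝟙(78) · μ(312/78) = 1 · 0 = 0
  d = 104: 𝟙(104) · μ(312/104) = 1 · -1 = -1
  d = 156: 𝟙(156) · μ(312/156) = 1 · -1 = -1
  d = 312: 𝟙(312) · μ(312/312) = 1 · 1 = 1
Summing: (𝟙 * μ)(312) = 0 + 0 + 0 + -1 + 0 + 1 + 1 + 0 + -1 + 0 + 0 + 1 + 0 + -1 + -1 + 1 = 0.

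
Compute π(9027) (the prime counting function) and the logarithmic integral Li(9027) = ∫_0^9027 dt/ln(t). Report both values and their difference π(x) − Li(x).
π(9027) = 1121;  Li(9027) ≈ 1139.91;  π(x) − Li(x) ≈ -18.91.

Direct count of primes ≤ 9027 gives π(9027) = 1121. Numerical evaluation of the logarithmic integral gives Li(9027) ≈ 1139.91. The difference π(x) − Li(x) ≈ -18.91 is typically negative for small/moderate x (Li(x) overestimates), though Littlewood's theorem shows this sign changes infinitely often.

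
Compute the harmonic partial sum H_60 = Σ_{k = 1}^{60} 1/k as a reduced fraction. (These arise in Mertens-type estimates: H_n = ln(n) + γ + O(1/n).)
H_60 = 15117092380124150817026911/3230237388259077233637600

Direct summation: H_60 = 1 + 1/2 + ... + 1/60. The least common denominator is lcm(1, ..., 60) = 9690712164777231700912800; over this denominator the numerator is 9690712164777231700912800 + 4845356082388615850456400 + 3230237388259077233637600 + 2422678041194307925228200 + 1938142432955446340182560 + 1615118694129538616818800 + 1384387452111033100130400 + 1211339020597153962614100 + 1076745796086359077879200 + 969071216477723170091280 + 880973833161566518264800 + 807559347064769308409400 + 745439397290556284685600 + 692193726055516550065200 + 646047477651815446727520 + 605669510298576981307050 + 570041892045719511818400 + 538372898043179538939600 + 510037482356696405311200 + 484535608238861585045640 + 461462484037011033376800 + 440486916580783259132400 + 421335311512053552213600 + 403779673532384654204700 + 387628486591089268036512 + 372719698645278142342800 + 358915265362119692626400 + 346096863027758275032600 + 334162488440594196583200 + 323023738825907723363760 + 312603618218620377448800 + 302834755149288490653525 + 293657944387188839421600 + 285020946022859755909200 + 276877490422206620026080 + 269186449021589769469800 + 261911139588573829754400 + 255018741178348202655600 + 248479799096852094895200 + 242267804119430792522820 + 236358833287249553680800 + 230731242018505516688400 + 225365399180865853509600 + 220243458290391629566200 + 215349159217271815575840 + 210667655756026776106800 + 206185365208026206402400 + 201889836766192327102350 + 197769636015861871447200 + 193814243295544634018256 + 190013964015239837272800 + 186359849322639071171400 + 182843625750513805677600 + 179457632681059846313200 + 176194766632313303652960 + 173048431513879137516300 + 170012494118898801770400 + 167081244220297098291600 + 164249358725037825439200 + 161511869412953861681880 = 45351277140372452451080733, so H_60 = 45351277140372452451080733/9690712164777231700912800; reducing by gcd(45351277140372452451080733, 9690712164777231700912800) = 3 gives 15117092380124150817026911/3230237388259077233637600 ≈ 4.67987. (The PNT-adjacent estimate ln(60) + γ ≈ 4.67156 matches within O(1/n).)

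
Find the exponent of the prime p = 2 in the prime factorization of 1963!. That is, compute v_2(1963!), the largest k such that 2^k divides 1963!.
v_2(1963!) = 1955

Legendre's formula: v_p(n!) = Σ_{k ≥ 1} ⌊n / p^k⌋. For p = 2, n = 1963, the terms are:
  ⌊1963/2^1⌋ = ⌊1963/2⌋ = 981
  ⌊1963/2^2⌋ = ⌊1963/4⌋ = 490
  ⌊1963/2^3⌋ = ⌊1963/8⌋ = 245
  ⌊1963/2^4⌋ = ⌊1963/16⌋ = 122
  ⌊1963/2^5⌋ = ⌊1963/32⌋ = 61
  ⌊1963/2^6⌋ = ⌊1963/64⌋ = 30
  ⌊1963/2^7⌋ = ⌊1963/128⌋ = 15
  ⌊1963/2^8⌋ = ⌊1963/256⌋ = 7
  ⌊1963/2^9⌋ = ⌊1963/512⌋ = 3
  ⌊1963/2^10⌋ = ⌊1963/1024⌋ = 1
(the next term ⌊1963/2^11⌋ = 0, terminating the sum). Summing: v_2(1963!) = 981 + 490 + 245 + 122 + 61 + 30 + 15 + 7 + 3 + 1 = 1955.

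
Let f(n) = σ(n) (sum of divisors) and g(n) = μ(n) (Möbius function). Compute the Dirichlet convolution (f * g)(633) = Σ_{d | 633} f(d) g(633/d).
(σ * μ)(633) = 633

Divisors of 633: [1, 3, 211, 633]. For each d | 633:
  d = 1: σ(1) · μ(633/1) = 1 · 1 = 1
  d = 3: σ(3) · μ(633/3) = 4 · -1 = -4
  d = 211: σ(211) · μ(633/211) = 212 · -1 = -212
  d = 633: σ(633) · μ(633/633) = 848 · 1 = 848
Summing: (σ * μ)(633) = 1 + -4 + -212 + 848 = 633.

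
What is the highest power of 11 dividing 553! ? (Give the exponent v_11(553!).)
v_11(553!) = 54

Legendre's formula: v_p(n!) = Σ_{k ≥ 1} ⌊n / p^k⌋. For p = 11, n = 553, the terms are:
  ⌊553/11^1⌋ = ⌊553/11⌋ = 50
  ⌊553/11^2⌋ = ⌊553/121⌋ = 4
(the next term ⌊553/11^3⌋ = 0, terminating the sum). Summing: v_11(553!) = 50 + 4 = 54.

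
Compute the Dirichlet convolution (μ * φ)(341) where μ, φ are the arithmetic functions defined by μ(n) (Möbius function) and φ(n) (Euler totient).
(μ * φ)(341) = 261

Divisors of 341: [1, 11, 31, 341]. For each d | 341:
  d = 1: μ(1) · φ(341/1) = 1 · 300 = 300
  d = 11: μ(11) · φ(341/11) = -1 · 30 = -30
  d = 31: μ(31) · φ(341/31) = -1 · 10 = -10
  d = 341: μ(341) · φ(341/341) = 1 · 1 = 1
Summing: (μ * φ)(341) = 300 + -30 + -10 + 1 = 261.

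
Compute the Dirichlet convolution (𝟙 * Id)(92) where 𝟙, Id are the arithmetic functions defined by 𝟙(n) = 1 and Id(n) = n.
(𝟙 * Id)(92) = 168

Divisors of 92: [1, 2, 4, 23, 46, 92]. For each d | 92:
  d = 1: 𝟙(1) · Id(92/1) = 1 · 92 = 92
  d = 2: 𝟙(2) · Id(92/2) = 1 · 46 = 46
  d = 4: 𝟙(4) · Id(92/4) = 1 · 23 = 23
  d = 23: 𝟙(23) · Id(92/23) = 1 · 4 = 4
  d = 46: 𝟙(46) · Id(92/46) = 1 · 2 = 2
  d = 92: 𝟙(92) · Id(92/92) = 1 · 1 = 1
Summing: (𝟙 * Id)(92) = 92 + 46 + 23 + 4 + 2 + 1 = 168.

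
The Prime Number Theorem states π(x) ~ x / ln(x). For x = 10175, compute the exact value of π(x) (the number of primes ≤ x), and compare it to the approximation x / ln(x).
π(10175) = 1249;  x/ln(x) ≈ 1102.66;  relative error ≈ 11.72%.

Directly count primes up to 10175: π(10175) = 1249. The PNT approximation gives 10175/ln(10175) ≈ 10175/9.22769 ≈ 1102.66. Relative error (π(x) − x/ln(x)) / π(x) ≈ 11.72%; the approximation is known to undercount slightly (Li(x) is a better estimate).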